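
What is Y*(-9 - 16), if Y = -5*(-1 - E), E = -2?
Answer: 125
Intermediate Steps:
Y = -5 (Y = -5*(-1 - 1*(-2)) = -5*(-1 + 2) = -5*1 = -5)
Y*(-9 - 16) = -5*(-9 - 16) = -5*(-25) = 125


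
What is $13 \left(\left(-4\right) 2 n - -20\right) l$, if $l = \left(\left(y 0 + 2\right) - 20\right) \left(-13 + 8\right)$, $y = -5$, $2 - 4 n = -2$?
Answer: $14040$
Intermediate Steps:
$n = 1$ ($n = \frac{1}{2} - - \frac{1}{2} = \frac{1}{2} + \frac{1}{2} = 1$)
$l = 90$ ($l = \left(\left(\left(-5\right) 0 + 2\right) - 20\right) \left(-13 + 8\right) = \left(\left(0 + 2\right) - 20\right) \left(-5\right) = \left(2 - 20\right) \left(-5\right) = \left(-18\right) \left(-5\right) = 90$)
$13 \left(\left(-4\right) 2 n - -20\right) l = 13 \left(\left(-4\right) 2 \cdot 1 - -20\right) 90 = 13 \left(\left(-8\right) 1 + 20\right) 90 = 13 \left(-8 + 20\right) 90 = 13 \cdot 12 \cdot 90 = 156 \cdot 90 = 14040$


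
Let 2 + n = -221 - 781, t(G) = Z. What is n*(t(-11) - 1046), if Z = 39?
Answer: 1011028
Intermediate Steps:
t(G) = 39
n = -1004 (n = -2 + (-221 - 781) = -2 - 1002 = -1004)
n*(t(-11) - 1046) = -1004*(39 - 1046) = -1004*(-1007) = 1011028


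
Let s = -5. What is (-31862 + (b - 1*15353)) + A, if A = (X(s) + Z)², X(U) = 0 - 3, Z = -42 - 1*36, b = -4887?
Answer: -45541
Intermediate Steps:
Z = -78 (Z = -42 - 36 = -78)
X(U) = -3
A = 6561 (A = (-3 - 78)² = (-81)² = 6561)
(-31862 + (b - 1*15353)) + A = (-31862 + (-4887 - 1*15353)) + 6561 = (-31862 + (-4887 - 15353)) + 6561 = (-31862 - 20240) + 6561 = -52102 + 6561 = -45541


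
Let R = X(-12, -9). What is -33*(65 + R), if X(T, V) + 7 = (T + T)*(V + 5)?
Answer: -5082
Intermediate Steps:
X(T, V) = -7 + 2*T*(5 + V) (X(T, V) = -7 + (T + T)*(V + 5) = -7 + (2*T)*(5 + V) = -7 + 2*T*(5 + V))
R = 89 (R = -7 + 10*(-12) + 2*(-12)*(-9) = -7 - 120 + 216 = 89)
-33*(65 + R) = -33*(65 + 89) = -33*154 = -5082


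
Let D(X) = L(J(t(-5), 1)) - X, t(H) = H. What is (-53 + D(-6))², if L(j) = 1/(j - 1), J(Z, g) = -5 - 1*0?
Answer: 80089/36 ≈ 2224.7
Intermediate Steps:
J(Z, g) = -5 (J(Z, g) = -5 + 0 = -5)
L(j) = 1/(-1 + j)
D(X) = -⅙ - X (D(X) = 1/(-1 - 5) - X = 1/(-6) - X = -⅙ - X)
(-53 + D(-6))² = (-53 + (-⅙ - 1*(-6)))² = (-53 + (-⅙ + 6))² = (-53 + 35/6)² = (-283/6)² = 80089/36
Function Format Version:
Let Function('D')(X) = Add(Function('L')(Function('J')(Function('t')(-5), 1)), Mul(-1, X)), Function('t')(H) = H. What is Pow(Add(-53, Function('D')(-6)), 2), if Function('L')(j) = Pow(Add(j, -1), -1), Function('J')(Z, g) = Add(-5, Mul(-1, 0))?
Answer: Rational(80089, 36) ≈ 2224.7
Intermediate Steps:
Function('J')(Z, g) = -5 (Function('J')(Z, g) = Add(-5, 0) = -5)
Function('L')(j) = Pow(Add(-1, j), -1)
Function('D')(X) = Add(Rational(-1, 6), Mul(-1, X)) (Function('D')(X) = Add(Pow(Add(-1, -5), -1), Mul(-1, X)) = Add(Pow(-6, -1), Mul(-1, X)) = Add(Rational(-1, 6), Mul(-1, X)))
Pow(Add(-53, Function('D')(-6)), 2) = Pow(Add(-53, Add(Rational(-1, 6), Mul(-1, -6))), 2) = Pow(Add(-53, Add(Rational(-1, 6), 6)), 2) = Pow(Add(-53, Rational(35, 6)), 2) = Pow(Rational(-283, 6), 2) = Rational(80089, 36)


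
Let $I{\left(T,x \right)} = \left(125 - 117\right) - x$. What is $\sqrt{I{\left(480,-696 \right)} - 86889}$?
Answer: $i \sqrt{86185} \approx 293.57 i$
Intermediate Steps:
$I{\left(T,x \right)} = 8 - x$ ($I{\left(T,x \right)} = \left(125 - 117\right) - x = 8 - x$)
$\sqrt{I{\left(480,-696 \right)} - 86889} = \sqrt{\left(8 - -696\right) - 86889} = \sqrt{\left(8 + 696\right) - 86889} = \sqrt{704 - 86889} = \sqrt{-86185} = i \sqrt{86185}$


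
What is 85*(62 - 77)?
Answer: -1275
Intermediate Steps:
85*(62 - 77) = 85*(-15) = -1275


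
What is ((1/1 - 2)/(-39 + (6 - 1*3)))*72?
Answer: 2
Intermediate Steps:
((1/1 - 2)/(-39 + (6 - 1*3)))*72 = ((1 - 2)/(-39 + (6 - 3)))*72 = -1/(-39 + 3)*72 = -1/(-36)*72 = -1*(-1/36)*72 = (1/36)*72 = 2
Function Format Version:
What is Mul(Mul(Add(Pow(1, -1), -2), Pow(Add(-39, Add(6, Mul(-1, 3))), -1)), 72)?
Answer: 2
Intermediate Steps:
Mul(Mul(Add(Pow(1, -1), -2), Pow(Add(-39, Add(6, Mul(-1, 3))), -1)), 72) = Mul(Mul(Add(1, -2), Pow(Add(-39, Add(6, -3)), -1)), 72) = Mul(Mul(-1, Pow(Add(-39, 3), -1)), 72) = Mul(Mul(-1, Pow(-36, -1)), 72) = Mul(Mul(-1, Rational(-1, 36)), 72) = Mul(Rational(1, 36), 72) = 2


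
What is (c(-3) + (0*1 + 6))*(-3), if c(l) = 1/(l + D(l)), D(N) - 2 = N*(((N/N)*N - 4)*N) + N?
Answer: -1203/67 ≈ -17.955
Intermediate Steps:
D(N) = 2 + N + N²*(-4 + N) (D(N) = 2 + (N*(((N/N)*N - 4)*N) + N) = 2 + (N*((1*N - 4)*N) + N) = 2 + (N*((N - 4)*N) + N) = 2 + (N*((-4 + N)*N) + N) = 2 + (N*(N*(-4 + N)) + N) = 2 + (N²*(-4 + N) + N) = 2 + (N + N²*(-4 + N)) = 2 + N + N²*(-4 + N))
c(l) = 1/(2 + l³ - 4*l² + 2*l) (c(l) = 1/(l + (2 + l + l³ - 4*l²)) = 1/(2 + l³ - 4*l² + 2*l))
(c(-3) + (0*1 + 6))*(-3) = (1/(2 + (-3)³ - 4*(-3)² + 2*(-3)) + (0*1 + 6))*(-3) = (1/(2 - 27 - 4*9 - 6) + (0 + 6))*(-3) = (1/(2 - 27 - 36 - 6) + 6)*(-3) = (1/(-67) + 6)*(-3) = (-1/67 + 6)*(-3) = (401/67)*(-3) = -1203/67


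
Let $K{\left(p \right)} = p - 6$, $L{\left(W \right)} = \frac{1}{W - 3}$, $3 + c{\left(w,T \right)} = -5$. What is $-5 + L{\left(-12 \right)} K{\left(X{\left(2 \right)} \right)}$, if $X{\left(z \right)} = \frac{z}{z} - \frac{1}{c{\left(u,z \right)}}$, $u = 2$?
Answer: $- \frac{187}{40} \approx -4.675$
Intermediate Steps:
$c{\left(w,T \right)} = -8$ ($c{\left(w,T \right)} = -3 - 5 = -8$)
$X{\left(z \right)} = \frac{9}{8}$ ($X{\left(z \right)} = \frac{z}{z} - \frac{1}{-8} = 1 - - \frac{1}{8} = 1 + \frac{1}{8} = \frac{9}{8}$)
$L{\left(W \right)} = \frac{1}{-3 + W}$
$K{\left(p \right)} = -6 + p$ ($K{\left(p \right)} = p - 6 = -6 + p$)
$-5 + L{\left(-12 \right)} K{\left(X{\left(2 \right)} \right)} = -5 + \frac{-6 + \frac{9}{8}}{-3 - 12} = -5 + \frac{1}{-15} \left(- \frac{39}{8}\right) = -5 - - \frac{13}{40} = -5 + \frac{13}{40} = - \frac{187}{40}$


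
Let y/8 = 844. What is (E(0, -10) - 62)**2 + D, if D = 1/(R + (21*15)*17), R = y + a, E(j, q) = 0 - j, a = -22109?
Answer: 38447687/10002 ≈ 3844.0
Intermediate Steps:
y = 6752 (y = 8*844 = 6752)
E(j, q) = -j
R = -15357 (R = 6752 - 22109 = -15357)
D = -1/10002 (D = 1/(-15357 + (21*15)*17) = 1/(-15357 + 315*17) = 1/(-15357 + 5355) = 1/(-10002) = -1/10002 ≈ -9.9980e-5)
(E(0, -10) - 62)**2 + D = (-1*0 - 62)**2 - 1/10002 = (0 - 62)**2 - 1/10002 = (-62)**2 - 1/10002 = 3844 - 1/10002 = 38447687/10002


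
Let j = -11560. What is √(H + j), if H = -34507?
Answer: I*√46067 ≈ 214.63*I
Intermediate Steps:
√(H + j) = √(-34507 - 11560) = √(-46067) = I*√46067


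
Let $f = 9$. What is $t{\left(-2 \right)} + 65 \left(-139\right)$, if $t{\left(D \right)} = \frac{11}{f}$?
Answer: $- \frac{81304}{9} \approx -9033.8$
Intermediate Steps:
$t{\left(D \right)} = \frac{11}{9}$
$t{\left(-2 \right)} + 65 \left(-139\right) = \frac{11}{9} + 65 \left(-139\right) = \frac{11}{9} - 9035 = - \frac{81304}{9}$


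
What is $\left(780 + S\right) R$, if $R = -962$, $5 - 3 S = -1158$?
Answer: $- \frac{3369886}{3} \approx -1.1233 \cdot 10^{6}$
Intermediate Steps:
$S = \frac{1163}{3}$ ($S = \frac{5}{3} - -386 = \frac{5}{3} + 386 = \frac{1163}{3} \approx 387.67$)
$\left(780 + S\right) R = \left(780 + \frac{1163}{3}\right) \left(-962\right) = \frac{3503}{3} \left(-962\right) = - \frac{3369886}{3}$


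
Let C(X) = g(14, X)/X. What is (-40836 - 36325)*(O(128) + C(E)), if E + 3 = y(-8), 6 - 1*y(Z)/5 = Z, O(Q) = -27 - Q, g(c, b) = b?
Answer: 11882794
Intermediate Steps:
y(Z) = 30 - 5*Z
E = 67 (E = -3 + (30 - 5*(-8)) = -3 + (30 + 40) = -3 + 70 = 67)
C(X) = 1 (C(X) = X/X = 1)
(-40836 - 36325)*(O(128) + C(E)) = (-40836 - 36325)*((-27 - 1*128) + 1) = -77161*((-27 - 128) + 1) = -77161*(-155 + 1) = -77161*(-154) = 11882794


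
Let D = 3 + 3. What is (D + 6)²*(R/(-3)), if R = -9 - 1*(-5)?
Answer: 192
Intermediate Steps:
D = 6
R = -4 (R = -9 + 5 = -4)
(D + 6)²*(R/(-3)) = (6 + 6)²*(-4/(-3)) = 12²*(-4*(-⅓)) = 144*(4/3) = 192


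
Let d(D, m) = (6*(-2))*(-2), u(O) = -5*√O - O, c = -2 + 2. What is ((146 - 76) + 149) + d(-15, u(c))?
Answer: 243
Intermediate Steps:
c = 0
u(O) = -O - 5*√O
d(D, m) = 24 (d(D, m) = -12*(-2) = 24)
((146 - 76) + 149) + d(-15, u(c)) = ((146 - 76) + 149) + 24 = (70 + 149) + 24 = 219 + 24 = 243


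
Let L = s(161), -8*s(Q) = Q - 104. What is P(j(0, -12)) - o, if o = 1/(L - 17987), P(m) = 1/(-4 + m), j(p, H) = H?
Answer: -143825/2303248 ≈ -0.062444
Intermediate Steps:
s(Q) = 13 - Q/8 (s(Q) = -(Q - 104)/8 = -(-104 + Q)/8 = 13 - Q/8)
L = -57/8 (L = 13 - ⅛*161 = 13 - 161/8 = -57/8 ≈ -7.1250)
o = -8/143953 (o = 1/(-57/8 - 17987) = 1/(-143953/8) = -8/143953 ≈ -5.5574e-5)
P(j(0, -12)) - o = 1/(-4 - 12) - 1*(-8/143953) = 1/(-16) + 8/143953 = -1/16 + 8/143953 = -143825/2303248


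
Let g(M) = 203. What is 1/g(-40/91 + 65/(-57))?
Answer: 1/203 ≈ 0.0049261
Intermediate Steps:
1/g(-40/91 + 65/(-57)) = 1/203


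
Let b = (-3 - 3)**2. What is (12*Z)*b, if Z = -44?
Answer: -19008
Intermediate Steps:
b = 36 (b = (-6)**2 = 36)
(12*Z)*b = (12*(-44))*36 = -528*36 = -19008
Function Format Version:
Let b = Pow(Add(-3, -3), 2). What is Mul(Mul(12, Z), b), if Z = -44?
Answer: -19008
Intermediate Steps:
b = 36 (b = Pow(-6, 2) = 36)
Mul(Mul(12, Z), b) = Mul(Mul(12, -44), 36) = Mul(-528, 36) = -19008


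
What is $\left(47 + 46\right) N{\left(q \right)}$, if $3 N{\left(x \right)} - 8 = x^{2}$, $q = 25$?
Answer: $19623$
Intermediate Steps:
$N{\left(x \right)} = \frac{8}{3} + \frac{x^{2}}{3}$
$\left(47 + 46\right) N{\left(q \right)} = \left(47 + 46\right) \left(\frac{8}{3} + \frac{25^{2}}{3}\right) = 93 \left(\frac{8}{3} + \frac{1}{3} \cdot 625\right) = 93 \left(\frac{8}{3} + \frac{625}{3}\right) = 93 \cdot 211 = 19623$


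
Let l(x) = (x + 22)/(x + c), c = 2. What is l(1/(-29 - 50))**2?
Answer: 3017169/24649 ≈ 122.41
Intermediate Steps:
l(x) = (22 + x)/(2 + x) (l(x) = (x + 22)/(x + 2) = (22 + x)/(2 + x))
l(1/(-29 - 50))**2 = ((22 + 1/(-29 - 50))/(2 + 1/(-29 - 50)))**2 = ((22 + 1/(-79))/(2 + 1/(-79)))**2 = ((22 - 1/79)/(2 - 1/79))**2 = ((1737/79)/(157/79))**2 = ((79/157)*(1737/79))**2 = (1737/157)**2 = 3017169/24649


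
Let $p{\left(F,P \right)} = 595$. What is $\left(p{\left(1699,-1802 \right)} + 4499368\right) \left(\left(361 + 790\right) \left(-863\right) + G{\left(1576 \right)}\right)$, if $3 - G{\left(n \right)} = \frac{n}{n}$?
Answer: $-4469862747493$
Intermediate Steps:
$G{\left(n \right)} = 2$ ($G{\left(n \right)} = 3 - \frac{n}{n} = 3 - 1 = 2$)
$\left(p{\left(1699,-1802 \right)} + 4499368\right) \left(\left(361 + 790\right) \left(-863\right) + G{\left(1576 \right)}\right) = \left(595 + 4499368\right) \left(\left(361 + 790\right) \left(-863\right) + 2\right) = 4499963 \left(1151 \left(-863\right) + 2\right) = 4499963 \left(-993313 + 2\right) = 4499963 \left(-993311\right) = -4469862747493$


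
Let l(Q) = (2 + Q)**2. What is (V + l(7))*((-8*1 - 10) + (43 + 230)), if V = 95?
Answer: 44880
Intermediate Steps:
(V + l(7))*((-8*1 - 10) + (43 + 230)) = (95 + (2 + 7)**2)*((-8*1 - 10) + (43 + 230)) = (95 + 9**2)*((-8 - 10) + 273) = (95 + 81)*(-18 + 273) = 176*255 = 44880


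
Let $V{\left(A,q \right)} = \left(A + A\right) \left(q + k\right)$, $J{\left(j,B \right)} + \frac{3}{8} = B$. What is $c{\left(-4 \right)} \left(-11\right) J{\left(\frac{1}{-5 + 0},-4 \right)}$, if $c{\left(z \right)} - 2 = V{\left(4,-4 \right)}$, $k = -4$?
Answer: $- \frac{11935}{4} \approx -2983.8$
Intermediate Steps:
$J{\left(j,B \right)} = - \frac{3}{8} + B$
$V{\left(A,q \right)} = 2 A \left(-4 + q\right)$ ($V{\left(A,q \right)} = \left(A + A\right) \left(q - 4\right) = 2 A \left(-4 + q\right)$)
$c{\left(z \right)} = -62$ ($c{\left(z \right)} = 2 + 2 \cdot 4 \left(-4 - 4\right) = 2 + 2 \cdot 4 \left(-8\right) = 2 - 64 = -62$)
$c{\left(-4 \right)} \left(-11\right) J{\left(\frac{1}{-5 + 0},-4 \right)} = \left(-62\right) \left(-11\right) \left(- \frac{3}{8} - 4\right) = 682 \left(- \frac{35}{8}\right) = - \frac{11935}{4}$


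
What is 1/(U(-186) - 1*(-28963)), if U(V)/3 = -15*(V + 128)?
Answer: 1/31573 ≈ 3.1673e-5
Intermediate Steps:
U(V) = -5760 - 45*V (U(V) = 3*(-15*(V + 128)) = 3*(-15*(128 + V)) = 3*(-1920 - 15*V) = -5760 - 45*V)
1/(U(-186) - 1*(-28963)) = 1/((-5760 - 45*(-186)) - 1*(-28963)) = 1/((-5760 + 8370) + 28963) = 1/(2610 + 28963) = 1/31573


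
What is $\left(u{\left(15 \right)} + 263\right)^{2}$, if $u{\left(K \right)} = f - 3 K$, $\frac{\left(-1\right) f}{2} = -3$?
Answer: $50176$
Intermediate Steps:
$f = 6$ ($f = \left(-2\right) \left(-3\right) = 6$)
$u{\left(K \right)} = 6 - 3 K$
$\left(u{\left(15 \right)} + 263\right)^{2} = \left(\left(6 - 45\right) + 263\right)^{2} = \left(-39 + 263\right)^{2} = 224^{2} = 50176$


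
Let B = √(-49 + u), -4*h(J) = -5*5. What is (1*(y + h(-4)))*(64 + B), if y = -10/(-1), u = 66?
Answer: 1040 + 65*√17/4 ≈ 1107.0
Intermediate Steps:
h(J) = 25/4 (h(J) = -(-5)*5/4 = -¼*(-25) = 25/4)
B = √17 (B = √(-49 + 66) = √17 ≈ 4.1231)
y = 10 (y = -10*(-1) = -2*(-5) = 10)
(1*(y + h(-4)))*(64 + B) = (1*(10 + 25/4))*(64 + √17) = (1*(65/4))*(64 + √17) = 65*(64 + √17)/4 = 1040 + 65*√17/4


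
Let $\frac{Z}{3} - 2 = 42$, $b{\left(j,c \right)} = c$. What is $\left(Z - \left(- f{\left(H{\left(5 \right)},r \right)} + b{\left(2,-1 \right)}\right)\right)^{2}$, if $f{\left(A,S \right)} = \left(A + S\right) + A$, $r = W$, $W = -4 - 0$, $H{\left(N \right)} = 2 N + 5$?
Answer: $25281$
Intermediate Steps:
$H{\left(N \right)} = 5 + 2 N$
$W = -4$ ($W = -4 + 0 = -4$)
$Z = 132$ ($Z = 6 + 3 \cdot 42 = 6 + 126 = 132$)
$r = -4$
$f{\left(A,S \right)} = S + 2 A$
$\left(Z - \left(- f{\left(H{\left(5 \right)},r \right)} + b{\left(2,-1 \right)}\right)\right)^{2} = \left(132 - \left(3 - 2 \left(5 + 2 \cdot 5\right)\right)\right)^{2} = \left(132 - \left(3 - 2 \left(5 + 10\right)\right)\right)^{2} = \left(132 + \left(\left(-4 + 2 \cdot 15\right) + 1\right)\right)^{2} = \left(132 + \left(\left(-4 + 30\right) + 1\right)\right)^{2} = \left(132 + \left(26 + 1\right)\right)^{2} = \left(132 + 27\right)^{2} = 159^{2} = 25281$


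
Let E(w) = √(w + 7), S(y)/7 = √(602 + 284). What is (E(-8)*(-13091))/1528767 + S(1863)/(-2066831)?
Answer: -13091*I/1528767 - 7*√886/2066831 ≈ -0.00010081 - 0.0085631*I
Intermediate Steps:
S(y) = 7*√886 (S(y) = 7*√(602 + 284) = 7*√886)
E(w) = √(7 + w)
(E(-8)*(-13091))/1528767 + S(1863)/(-2066831) = (√(7 - 8)*(-13091))/1528767 + (7*√886)/(-2066831) = (√(-1)*(-13091))*(1/1528767) + (7*√886)*(-1/2066831) = (I*(-13091))*(1/1528767) - 7*√886/2066831 = -13091*I*(1/1528767) - 7*√886/2066831 = -13091*I/1528767 - 7*√886/2066831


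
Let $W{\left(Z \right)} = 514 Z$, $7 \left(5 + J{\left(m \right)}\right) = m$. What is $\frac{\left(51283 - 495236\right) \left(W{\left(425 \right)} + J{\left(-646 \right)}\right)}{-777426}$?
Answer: $\frac{678568397957}{5441982} \approx 1.2469 \cdot 10^{5}$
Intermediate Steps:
$J{\left(m \right)} = -5 + \frac{m}{7}$
$\frac{\left(51283 - 495236\right) \left(W{\left(425 \right)} + J{\left(-646 \right)}\right)}{-777426} = \frac{\left(51283 - 495236\right) \left(514 \cdot 425 + \left(-5 + \frac{1}{7} \left(-646\right)\right)\right)}{-777426} = - 443953 \left(218450 - \frac{681}{7}\right) \left(- \frac{1}{777426}\right) = \left(-443953\right) \frac{1528469}{7} \left(- \frac{1}{777426}\right) = \left(- \frac{678568397957}{7}\right) \left(- \frac{1}{777426}\right) = \frac{678568397957}{5441982}$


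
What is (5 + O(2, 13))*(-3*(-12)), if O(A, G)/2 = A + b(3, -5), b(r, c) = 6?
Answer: 756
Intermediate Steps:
O(A, G) = 12 + 2*A (O(A, G) = 2*(A + 6) = 2*(6 + A) = 12 + 2*A)
(5 + O(2, 13))*(-3*(-12)) = (5 + (12 + 2*2))*(-3*(-12)) = (5 + (12 + 4))*36 = (5 + 16)*36 = 21*36 = 756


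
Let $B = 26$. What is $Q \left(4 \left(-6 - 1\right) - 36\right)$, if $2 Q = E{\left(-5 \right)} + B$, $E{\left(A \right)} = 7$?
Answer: $-1056$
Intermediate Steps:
$Q = \frac{33}{2}$ ($Q = \frac{7 + 26}{2} = \frac{1}{2} \cdot 33 = \frac{33}{2} \approx 16.5$)
$Q \left(4 \left(-6 - 1\right) - 36\right) = \frac{33 \left(4 \left(-6 - 1\right) - 36\right)}{2} = \frac{33 \left(4 \left(-7\right) - 36\right)}{2} = \frac{33 \left(-28 - 36\right)}{2} = \frac{33}{2} \left(-64\right) = -1056$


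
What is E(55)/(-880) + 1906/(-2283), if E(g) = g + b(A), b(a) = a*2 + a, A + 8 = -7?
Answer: -170011/200904 ≈ -0.84623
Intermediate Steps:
A = -15 (A = -8 - 7 = -15)
b(a) = 3*a (b(a) = 2*a + a = 3*a)
E(g) = -45 + g (E(g) = g + 3*(-15) = g - 45 = -45 + g)
E(55)/(-880) + 1906/(-2283) = (-45 + 55)/(-880) + 1906/(-2283) = 10*(-1/880) + 1906*(-1/2283) = -1/88 - 1906/2283 = -170011/200904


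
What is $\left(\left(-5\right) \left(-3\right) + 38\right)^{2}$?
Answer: $2809$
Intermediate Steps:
$\left(\left(-5\right) \left(-3\right) + 38\right)^{2} = \left(15 + 38\right)^{2} = 53^{2} = 2809$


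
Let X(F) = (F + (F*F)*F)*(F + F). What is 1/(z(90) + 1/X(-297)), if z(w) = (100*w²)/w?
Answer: 15561831780/140056486020001 ≈ 0.00011111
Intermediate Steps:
X(F) = 2*F*(F + F³) (X(F) = (F + F²*F)*(2*F) = (F + F³)*(2*F) = 2*F*(F + F³))
z(w) = 100*w
1/(z(90) + 1/X(-297)) = 1/(100*90 + 1/(2*(-297)²*(1 + (-297)²))) = 1/(9000 + 1/(2*88209*(1 + 88209))) = 1/(9000 + 1/(2*88209*88210)) = 1/(9000 + 1/15561831780) = 1/(140056486020001/15561831780) = 15561831780/140056486020001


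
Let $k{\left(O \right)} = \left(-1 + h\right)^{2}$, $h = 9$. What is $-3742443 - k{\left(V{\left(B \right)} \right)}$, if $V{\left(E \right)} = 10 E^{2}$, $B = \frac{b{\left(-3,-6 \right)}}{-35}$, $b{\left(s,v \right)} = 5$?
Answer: $-3742507$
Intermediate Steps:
$B = - \frac{1}{7}$ ($B = \frac{5}{-35} = 5 \left(- \frac{1}{35}\right) = - \frac{1}{7} \approx -0.14286$)
$k{\left(O \right)} = 64$ ($k{\left(O \right)} = \left(-1 + 9\right)^{2} = 8^{2} = 64$)
$-3742443 - k{\left(V{\left(B \right)} \right)} = -3742443 - 64 = -3742507$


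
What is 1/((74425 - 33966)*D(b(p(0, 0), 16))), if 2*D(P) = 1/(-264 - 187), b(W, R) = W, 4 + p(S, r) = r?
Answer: -902/40459 ≈ -0.022294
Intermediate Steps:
p(S, r) = -4 + r
D(P) = -1/902 (D(P) = 1/(2*(-264 - 187)) = (½)/(-451) = (½)*(-1/451) = -1/902)
1/((74425 - 33966)*D(b(p(0, 0), 16))) = 1/((74425 - 33966)*(-1/902)) = -902/40459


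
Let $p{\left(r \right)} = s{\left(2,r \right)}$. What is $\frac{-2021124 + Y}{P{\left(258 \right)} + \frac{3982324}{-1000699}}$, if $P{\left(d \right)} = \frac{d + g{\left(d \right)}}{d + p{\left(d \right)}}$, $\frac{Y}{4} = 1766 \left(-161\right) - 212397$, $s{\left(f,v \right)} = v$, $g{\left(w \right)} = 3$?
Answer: $\frac{689860627747648}{597898915} \approx 1.1538 \cdot 10^{6}$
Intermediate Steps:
$p{\left(r \right)} = r$
$Y = -1986892$ ($Y = 4 \left(1766 \left(-161\right) - 212397\right) = 4 \left(-284326 - 212397\right) = 4 \left(-496723\right) = -1986892$)
$P{\left(d \right)} = \frac{3 + d}{2 d}$ ($P{\left(d \right)} = \frac{d + 3}{d + d} = \frac{3 + d}{2 d}$)
$\frac{-2021124 + Y}{P{\left(258 \right)} + \frac{3982324}{-1000699}} = \frac{-2021124 - 1986892}{\frac{3 + 258}{2 \cdot 258} + \frac{3982324}{-1000699}} = - \frac{4008016}{\frac{1}{2} \cdot \frac{1}{258} \cdot 261 + 3982324 \left(- \frac{1}{1000699}\right)} = - \frac{4008016}{\frac{87}{172} - \frac{3982324}{1000699}} = - \frac{4008016}{- \frac{597898915}{172120228}} = \left(-4008016\right) \left(- \frac{172120228}{597898915}\right) = \frac{689860627747648}{597898915}$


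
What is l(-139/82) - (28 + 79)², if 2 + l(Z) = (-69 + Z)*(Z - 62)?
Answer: -46718793/6724 ≈ -6948.1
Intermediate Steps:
l(Z) = -2 + (-69 + Z)*(-62 + Z) (l(Z) = -2 + (-69 + Z)*(Z - 62) = -2 + (-69 + Z)*(-62 + Z))
l(-139/82) - (28 + 79)² = (4276 + (-139/82)² - (-18209)/82) - (28 + 79)² = (4276 + (-139*1/82)² - (-18209)/82) - 1*107² = (4276 + (-139/82)² - 131*(-139/82)) - 1*11449 = (4276 + 19321/6724 + 18209/82) - 11449 = 30264283/6724 - 11449 = -46718793/6724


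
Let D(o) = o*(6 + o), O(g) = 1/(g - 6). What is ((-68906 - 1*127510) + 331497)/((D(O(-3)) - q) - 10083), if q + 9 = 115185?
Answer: -10941561/10146032 ≈ -1.0784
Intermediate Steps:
O(g) = 1/(-6 + g)
q = 115176 (q = -9 + 115185 = 115176)
((-68906 - 1*127510) + 331497)/((D(O(-3)) - q) - 10083) = ((-68906 - 1*127510) + 331497)/(((6 + 1/(-6 - 3))/(-6 - 3) - 1*115176) - 10083) = ((-68906 - 127510) + 331497)/(((6 + 1/(-9))/(-9) - 115176) - 10083) = (-196416 + 331497)/((-(6 - ⅑)/9 - 115176) - 10083) = 135081/((-⅑*53/9 - 115176) - 10083) = 135081/((-53/81 - 115176) - 10083) = 135081/(-9329309/81 - 10083) = 135081/(-10146032/81) = 135081*(-81/10146032) = -10941561/10146032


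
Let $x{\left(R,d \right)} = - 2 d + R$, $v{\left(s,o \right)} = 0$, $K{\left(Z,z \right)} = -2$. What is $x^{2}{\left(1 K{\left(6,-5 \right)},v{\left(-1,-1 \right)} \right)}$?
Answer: $4$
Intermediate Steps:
$x{\left(R,d \right)} = R - 2 d$
$x^{2}{\left(1 K{\left(6,-5 \right)},v{\left(-1,-1 \right)} \right)} = \left(1 \left(-2\right) - 0\right)^{2} = \left(-2 + 0\right)^{2} = \left(-2\right)^{2} = 4$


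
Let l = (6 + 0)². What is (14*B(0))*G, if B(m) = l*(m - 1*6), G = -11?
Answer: 33264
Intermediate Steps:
l = 36 (l = 6² = 36)
B(m) = -216 + 36*m (B(m) = 36*(m - 1*6) = 36*(m - 6) = 36*(-6 + m) = -216 + 36*m)
(14*B(0))*G = (14*(-216 + 36*0))*(-11) = (14*(-216 + 0))*(-11) = (14*(-216))*(-11) = -3024*(-11) = 33264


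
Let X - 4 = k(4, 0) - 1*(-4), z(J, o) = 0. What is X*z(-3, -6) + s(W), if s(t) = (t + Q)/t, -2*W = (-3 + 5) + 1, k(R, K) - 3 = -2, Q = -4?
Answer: 11/3 ≈ 3.6667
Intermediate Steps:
k(R, K) = 1 (k(R, K) = 3 - 2 = 1)
W = -3/2 (W = -((-3 + 5) + 1)/2 = -(2 + 1)/2 = -½*3 = -3/2 ≈ -1.5000)
X = 9 (X = 4 + (1 - 1*(-4)) = 4 + (1 + 4) = 4 + 5 = 9)
s(t) = (-4 + t)/t (s(t) = (t - 4)/t = (-4 + t)/t)
X*z(-3, -6) + s(W) = 9*0 + (-4 - 3/2)/(-3/2) = 0 - ⅔*(-11/2) = 0 + 11/3 = 11/3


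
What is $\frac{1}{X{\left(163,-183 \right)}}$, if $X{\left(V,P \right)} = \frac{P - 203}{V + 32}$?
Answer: $- \frac{195}{386} \approx -0.50518$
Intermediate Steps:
$X{\left(V,P \right)} = \frac{-203 + P}{32 + V}$
$\frac{1}{X{\left(163,-183 \right)}} = \frac{1}{\frac{1}{32 + 163} \left(-203 - 183\right)} = \frac{1}{\frac{1}{195} \left(-386\right)} = \frac{1}{- \frac{386}{195}} = - \frac{195}{386}$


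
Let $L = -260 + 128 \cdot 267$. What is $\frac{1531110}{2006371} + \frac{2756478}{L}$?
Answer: $\frac{2791223324049}{34024039418} \approx 82.037$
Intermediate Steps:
$L = 33916$ ($L = -260 + 34176 = 33916$)
$\frac{1531110}{2006371} + \frac{2756478}{L} = \frac{1531110}{2006371} + \frac{2756478}{33916} = 1531110 \cdot \frac{1}{2006371} + 2756478 \cdot \frac{1}{33916} = \frac{1531110}{2006371} + \frac{1378239}{16958} = \frac{2791223324049}{34024039418}$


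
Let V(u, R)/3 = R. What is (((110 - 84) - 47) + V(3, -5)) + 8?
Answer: -28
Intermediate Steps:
V(u, R) = 3*R
(((110 - 84) - 47) + V(3, -5)) + 8 = (((110 - 84) - 47) + 3*(-5)) + 8 = ((26 - 47) - 15) + 8 = (-21 - 15) + 8 = -36 + 8 = -28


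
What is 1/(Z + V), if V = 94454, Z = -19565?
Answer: 1/74889 ≈ 1.3353e-5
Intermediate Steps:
1/(Z + V) = 1/(-19565 + 94454) = 1/74889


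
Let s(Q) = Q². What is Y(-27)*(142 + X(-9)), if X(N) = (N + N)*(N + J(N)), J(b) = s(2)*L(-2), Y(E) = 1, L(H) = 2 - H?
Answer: 16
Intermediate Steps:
J(b) = 16 (J(b) = 2²*(2 - 1*(-2)) = 4*(2 + 2) = 4*4 = 16)
X(N) = 2*N*(16 + N) (X(N) = (N + N)*(N + 16) = (2*N)*(16 + N) = 2*N*(16 + N))
Y(-27)*(142 + X(-9)) = 1*(142 + 2*(-9)*(16 - 9)) = 1*(142 + 2*(-9)*7) = 1*(142 - 126) = 1*16 = 16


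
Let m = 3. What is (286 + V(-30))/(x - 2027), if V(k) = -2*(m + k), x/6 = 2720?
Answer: 340/14293 ≈ 0.023788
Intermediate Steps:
x = 16320 (x = 6*2720 = 16320)
V(k) = -6 - 2*k (V(k) = -2*(3 + k) = -6 - 2*k)
(286 + V(-30))/(x - 2027) = (286 + (-6 - 2*(-30)))/(16320 - 2027) = (286 + (-6 + 60))/14293 = (286 + 54)*(1/14293) = 340*(1/14293) = 340/14293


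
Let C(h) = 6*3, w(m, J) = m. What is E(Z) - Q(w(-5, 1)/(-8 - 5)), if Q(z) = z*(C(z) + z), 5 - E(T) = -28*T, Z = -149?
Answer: -705418/169 ≈ -4174.1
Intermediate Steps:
C(h) = 18
E(T) = 5 + 28*T (E(T) = 5 - (-28)*T = 5 + 28*T)
Q(z) = z*(18 + z)
E(Z) - Q(w(-5, 1)/(-8 - 5)) = (5 + 28*(-149)) - (-5/(-8 - 5))*(18 - 5/(-8 - 5)) = (5 - 4172) - (-5/(-13))*(18 - 5/(-13)) = -4167 - (-5*(-1/13))*(18 - 5*(-1/13)) = -4167 - 5*(18 + 5/13)/13 = -4167 - 5*239/(13*13) = -4167 - 1*1195/169 = -4167 - 1195/169 = -705418/169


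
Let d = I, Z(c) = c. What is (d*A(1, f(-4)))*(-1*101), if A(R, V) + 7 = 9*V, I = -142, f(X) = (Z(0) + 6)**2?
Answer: 4546414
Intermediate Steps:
f(X) = 36 (f(X) = (0 + 6)**2 = 6**2 = 36)
d = -142
A(R, V) = -7 + 9*V
(d*A(1, f(-4)))*(-1*101) = (-142*(-7 + 9*36))*(-1*101) = -142*(-7 + 324)*(-101) = -142*317*(-101) = -45014*(-101) = 4546414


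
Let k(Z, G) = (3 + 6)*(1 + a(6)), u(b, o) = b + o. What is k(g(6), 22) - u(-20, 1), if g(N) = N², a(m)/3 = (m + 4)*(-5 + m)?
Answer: 298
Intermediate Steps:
a(m) = 3*(-5 + m)*(4 + m) (a(m) = 3*((m + 4)*(-5 + m)) = 3*((4 + m)*(-5 + m)) = 3*((-5 + m)*(4 + m)) = 3*(-5 + m)*(4 + m))
k(Z, G) = 279 (k(Z, G) = (3 + 6)*(1 + (-60 - 3*6 + 3*6²)) = 9*(1 + (-60 - 18 + 3*36)) = 9*(1 + (-60 - 18 + 108)) = 9*(1 + 30) = 9*31 = 279)
k(g(6), 22) - u(-20, 1) = 279 - (-20 + 1) = 279 - 1*(-19) = 279 + 19 = 298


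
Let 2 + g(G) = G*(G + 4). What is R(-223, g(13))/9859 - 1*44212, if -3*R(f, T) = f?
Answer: -1307658101/29577 ≈ -44212.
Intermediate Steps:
g(G) = -2 + G*(4 + G) (g(G) = -2 + G*(G + 4) = -2 + G*(4 + G))
R(f, T) = -f/3
R(-223, g(13))/9859 - 1*44212 = -⅓*(-223)/9859 - 1*44212 = (223/3)*(1/9859) - 44212 = 223/29577 - 44212 = -1307658101/29577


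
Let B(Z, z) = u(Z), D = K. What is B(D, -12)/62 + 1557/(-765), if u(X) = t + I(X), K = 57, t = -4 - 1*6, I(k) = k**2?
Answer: 264589/5270 ≈ 50.207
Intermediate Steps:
t = -10 (t = -4 - 6 = -10)
u(X) = -10 + X**2
D = 57
B(Z, z) = -10 + Z**2
B(D, -12)/62 + 1557/(-765) = (-10 + 57**2)/62 + 1557/(-765) = (-10 + 3249)*(1/62) + 1557*(-1/765) = 3239*(1/62) - 173/85 = 3239/62 - 173/85 = 264589/5270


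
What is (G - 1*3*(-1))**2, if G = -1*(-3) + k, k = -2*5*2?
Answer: 196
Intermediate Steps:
k = -20 (k = -10*2 = -20)
G = -17 (G = -1*(-3) - 20 = 3 - 20 = -17)
(G - 1*3*(-1))**2 = (-17 - 1*3*(-1))**2 = (-17 - 3*(-1))**2 = (-17 + 3)**2 = (-14)**2 = 196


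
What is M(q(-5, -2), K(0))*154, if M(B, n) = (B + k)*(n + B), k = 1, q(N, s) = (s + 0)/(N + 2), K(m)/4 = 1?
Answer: 10780/9 ≈ 1197.8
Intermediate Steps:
K(m) = 4 (K(m) = 4*1 = 4)
q(N, s) = s/(2 + N)
M(B, n) = (1 + B)*(B + n) (M(B, n) = (B + 1)*(n + B) = (1 + B)*(B + n))
M(q(-5, -2), K(0))*154 = (-2/(2 - 5) + 4 + (-2/(2 - 5))² - 2/(2 - 5)*4)*154 = (-2/(-3) + 4 + (-2/(-3))² - 2/(-3)*4)*154 = (-2*(-⅓) + 4 + (-2*(-⅓))² - 2*(-⅓)*4)*154 = (⅔ + 4 + (⅔)² + (⅔)*4)*154 = (⅔ + 4 + 4/9 + 8/3)*154 = (70/9)*154 = 10780/9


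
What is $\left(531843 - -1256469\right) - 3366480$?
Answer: $-1578168$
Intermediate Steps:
$\left(531843 - -1256469\right) - 3366480 = \left(531843 + \left(-159861 + 1416330\right)\right) - 3366480 = \left(531843 + 1256469\right) - 3366480 = 1788312 - 3366480 = -1578168$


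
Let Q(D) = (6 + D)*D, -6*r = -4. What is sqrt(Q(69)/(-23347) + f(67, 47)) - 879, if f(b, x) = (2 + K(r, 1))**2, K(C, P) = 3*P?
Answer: -879 + 10*sqrt(135062395)/23347 ≈ -874.02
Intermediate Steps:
r = 2/3 (r = -1/6*(-4) = 2/3 ≈ 0.66667)
Q(D) = D*(6 + D)
f(b, x) = 25 (f(b, x) = (2 + 3*1)**2 = (2 + 3)**2 = 5**2 = 25)
sqrt(Q(69)/(-23347) + f(67, 47)) - 879 = sqrt((69*(6 + 69))/(-23347) + 25) - 879 = sqrt((69*75)*(-1/23347) + 25) - 879 = sqrt(5175*(-1/23347) + 25) - 879 = sqrt(-5175/23347 + 25) - 879 = sqrt(578500/23347) - 879 = 10*sqrt(135062395)/23347 - 879 = -879 + 10*sqrt(135062395)/23347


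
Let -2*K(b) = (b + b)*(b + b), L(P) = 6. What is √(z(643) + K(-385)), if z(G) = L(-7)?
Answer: 2*I*√74111 ≈ 544.47*I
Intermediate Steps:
z(G) = 6
K(b) = -2*b² (K(b) = -(b + b)*(b + b)/2 = -2*b*2*b/2 = -2*b²)
√(z(643) + K(-385)) = √(6 - 2*(-385)²) = √(6 - 2*148225) = √(6 - 296450) = √(-296444) = 2*I*√74111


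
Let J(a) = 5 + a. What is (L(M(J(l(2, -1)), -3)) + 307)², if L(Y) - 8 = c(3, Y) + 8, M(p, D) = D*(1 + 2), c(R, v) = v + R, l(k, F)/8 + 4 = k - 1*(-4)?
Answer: 100489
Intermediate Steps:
l(k, F) = 8*k (l(k, F) = -32 + 8*(k - 1*(-4)) = -32 + 8*(k + 4) = -32 + 8*(4 + k) = -32 + (32 + 8*k) = 8*k)
c(R, v) = R + v
M(p, D) = 3*D (M(p, D) = D*3 = 3*D)
L(Y) = 19 + Y (L(Y) = 8 + ((3 + Y) + 8) = 8 + (11 + Y) = 19 + Y)
(L(M(J(l(2, -1)), -3)) + 307)² = ((19 + 3*(-3)) + 307)² = ((19 - 9) + 307)² = (10 + 307)² = 317² = 100489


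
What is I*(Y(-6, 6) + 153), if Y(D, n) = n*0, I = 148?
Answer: 22644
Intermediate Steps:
Y(D, n) = 0
I*(Y(-6, 6) + 153) = 148*(0 + 153) = 148*153 = 22644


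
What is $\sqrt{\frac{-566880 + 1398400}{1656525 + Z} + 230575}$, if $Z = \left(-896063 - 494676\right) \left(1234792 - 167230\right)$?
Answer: $\frac{\sqrt{508263272791102612282106392815}}{1484698451793} \approx 480.18$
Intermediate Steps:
$Z = -1484700108318$ ($Z = \left(-1390739\right) 1067562 = -1484700108318$)
$\sqrt{\frac{-566880 + 1398400}{1656525 + Z} + 230575} = \sqrt{\frac{-566880 + 1398400}{1656525 - 1484700108318} + 230575} = \sqrt{\frac{831520}{-1484698451793} + 230575} = \sqrt{831520 \left(- \frac{1}{1484698451793}\right) + 230575} = \sqrt{- \frac{831520}{1484698451793} + 230575} = \sqrt{\frac{342334345521339455}{1484698451793}} = \frac{\sqrt{508263272791102612282106392815}}{1484698451793}$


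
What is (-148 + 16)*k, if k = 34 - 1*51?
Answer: 2244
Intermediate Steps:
k = -17 (k = 34 - 51 = -17)
(-148 + 16)*k = (-148 + 16)*(-17) = -132*(-17) = 2244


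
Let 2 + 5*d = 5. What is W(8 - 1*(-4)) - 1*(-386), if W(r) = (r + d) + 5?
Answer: 2018/5 ≈ 403.60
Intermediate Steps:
d = ⅗ (d = -⅖ + (⅕)*5 = -⅖ + 1 = ⅗ ≈ 0.60000)
W(r) = 28/5 + r (W(r) = (r + ⅗) + 5 = (⅗ + r) + 5 = 28/5 + r)
W(8 - 1*(-4)) - 1*(-386) = (28/5 + (8 - 1*(-4))) - 1*(-386) = (28/5 + (8 + 4)) + 386 = (28/5 + 12) + 386 = 88/5 + 386 = 2018/5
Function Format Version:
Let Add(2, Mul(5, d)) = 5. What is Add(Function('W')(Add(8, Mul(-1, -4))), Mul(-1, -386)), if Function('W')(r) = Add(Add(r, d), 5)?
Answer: Rational(2018, 5) ≈ 403.60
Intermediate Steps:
d = Rational(3, 5) (d = Add(Rational(-2, 5), Mul(Rational(1, 5), 5)) = Add(Rational(-2, 5), 1) = Rational(3, 5) ≈ 0.60000)
Function('W')(r) = Add(Rational(28, 5), r) (Function('W')(r) = Add(Add(r, Rational(3, 5)), 5) = Add(Add(Rational(3, 5), r), 5) = Add(Rational(28, 5), r))
Add(Function('W')(Add(8, Mul(-1, -4))), Mul(-1, -386)) = Add(Add(Rational(28, 5), Add(8, Mul(-1, -4))), Mul(-1, -386)) = Add(Add(Rational(28, 5), Add(8, 4)), 386) = Add(Add(Rational(28, 5), 12), 386) = Add(Rational(88, 5), 386) = Rational(2018, 5)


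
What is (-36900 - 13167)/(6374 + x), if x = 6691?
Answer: -16689/4355 ≈ -3.8321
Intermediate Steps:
(-36900 - 13167)/(6374 + x) = (-36900 - 13167)/(6374 + 6691) = -50067/13065 = -50067*1/13065 = -16689/4355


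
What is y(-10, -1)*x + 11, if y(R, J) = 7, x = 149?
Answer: 1054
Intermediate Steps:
y(-10, -1)*x + 11 = 7*149 + 11 = 1043 + 11 = 1054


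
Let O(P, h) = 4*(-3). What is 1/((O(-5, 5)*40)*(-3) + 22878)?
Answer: 1/24318 ≈ 4.1122e-5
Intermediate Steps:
O(P, h) = -12
1/((O(-5, 5)*40)*(-3) + 22878) = 1/(-12*40*(-3) + 22878) = 1/(-480*(-3) + 22878) = 1/(1440 + 22878) = 1/24318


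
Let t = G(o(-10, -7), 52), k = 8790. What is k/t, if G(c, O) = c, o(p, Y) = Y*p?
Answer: 879/7 ≈ 125.57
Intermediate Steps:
t = 70 (t = -7*(-10) = 70)
k/t = 8790/70 = 8790*(1/70) = 879/7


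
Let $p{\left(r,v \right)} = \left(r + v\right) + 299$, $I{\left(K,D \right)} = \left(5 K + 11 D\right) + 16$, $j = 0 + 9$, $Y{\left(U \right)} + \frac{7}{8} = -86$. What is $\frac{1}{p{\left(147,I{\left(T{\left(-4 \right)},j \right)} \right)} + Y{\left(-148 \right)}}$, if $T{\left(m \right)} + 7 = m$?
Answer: $\frac{8}{3353} \approx 0.0023859$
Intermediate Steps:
$Y{\left(U \right)} = - \frac{695}{8}$ ($Y{\left(U \right)} = - \frac{7}{8} - 86 = - \frac{695}{8}$)
$T{\left(m \right)} = -7 + m$
$j = 9$
$I{\left(K,D \right)} = 16 + 5 K + 11 D$
$p{\left(r,v \right)} = 299 + r + v$
$\frac{1}{p{\left(147,I{\left(T{\left(-4 \right)},j \right)} \right)} + Y{\left(-148 \right)}} = \frac{1}{\left(299 + 147 + \left(16 + 5 \left(-7 - 4\right) + 11 \cdot 9\right)\right) - \frac{695}{8}} = \frac{1}{\left(299 + 147 + \left(16 + 5 \left(-11\right) + 99\right)\right) - \frac{695}{8}} = \frac{1}{\left(299 + 147 + \left(16 - 55 + 99\right)\right) - \frac{695}{8}} = \frac{1}{\left(299 + 147 + 60\right) - \frac{695}{8}} = \frac{1}{506 - \frac{695}{8}} = \frac{1}{\frac{3353}{8}} = \frac{8}{3353}$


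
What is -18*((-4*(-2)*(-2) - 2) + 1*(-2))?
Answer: 360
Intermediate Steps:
-18*((-4*(-2)*(-2) - 2) + 1*(-2)) = -18*((8*(-2) - 2) - 2) = -18*((-16 - 2) - 2) = -18*(-18 - 2) = -18*(-20) = 360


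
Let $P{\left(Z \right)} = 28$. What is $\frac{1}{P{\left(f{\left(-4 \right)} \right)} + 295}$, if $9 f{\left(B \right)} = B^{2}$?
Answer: $\frac{1}{323} \approx 0.003096$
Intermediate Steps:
$f{\left(B \right)} = \frac{B^{2}}{9}$
$\frac{1}{P{\left(f{\left(-4 \right)} \right)} + 295} = \frac{1}{28 + 295} = \frac{1}{323}$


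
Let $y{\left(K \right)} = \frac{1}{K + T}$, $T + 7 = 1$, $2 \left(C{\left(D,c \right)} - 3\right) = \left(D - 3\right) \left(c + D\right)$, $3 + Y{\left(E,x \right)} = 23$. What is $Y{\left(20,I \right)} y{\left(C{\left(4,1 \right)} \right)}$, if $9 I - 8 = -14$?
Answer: $-40$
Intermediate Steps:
$I = - \frac{2}{3}$ ($I = \frac{8}{9} + \frac{1}{9} \left(-14\right) = \frac{8}{9} - \frac{14}{9} = - \frac{2}{3} \approx -0.66667$)
$Y{\left(E,x \right)} = 20$ ($Y{\left(E,x \right)} = -3 + 23 = 20$)
$C{\left(D,c \right)} = 3 + \frac{\left(-3 + D\right) \left(D + c\right)}{2}$ ($C{\left(D,c \right)} = 3 + \frac{\left(D - 3\right) \left(c + D\right)}{2} = 3 + \frac{\left(-3 + D\right) \left(D + c\right)}{2}$)
$T = -6$ ($T = -7 + 1 = -6$)
$y{\left(K \right)} = \frac{1}{-6 + K}$ ($y{\left(K \right)} = \frac{1}{K - 6} = \frac{1}{-6 + K}$)
$Y{\left(20,I \right)} y{\left(C{\left(4,1 \right)} \right)} = \frac{20}{-6 + \left(3 + \frac{4^{2}}{2} - 6 - \frac{3}{2} + \frac{1}{2} \cdot 4 \cdot 1\right)} = \frac{20}{-6 + \left(3 + \frac{1}{2} \cdot 16 - 6 - \frac{3}{2} + 2\right)} = \frac{20}{-6 + \left(3 + 8 - 6 - \frac{3}{2} + 2\right)} = \frac{20}{-6 + \frac{11}{2}} = \frac{20}{- \frac{1}{2}} = 20 \left(-2\right) = -40$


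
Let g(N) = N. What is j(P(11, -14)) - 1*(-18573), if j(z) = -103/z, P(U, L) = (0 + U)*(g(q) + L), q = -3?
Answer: 3473254/187 ≈ 18574.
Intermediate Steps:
P(U, L) = U*(-3 + L) (P(U, L) = (0 + U)*(-3 + L) = U*(-3 + L))
j(P(11, -14)) - 1*(-18573) = -103*1/(11*(-3 - 14)) - 1*(-18573) = -103/(11*(-17)) + 18573 = -103/(-187) + 18573 = -103*(-1/187) + 18573 = 103/187 + 18573 = 3473254/187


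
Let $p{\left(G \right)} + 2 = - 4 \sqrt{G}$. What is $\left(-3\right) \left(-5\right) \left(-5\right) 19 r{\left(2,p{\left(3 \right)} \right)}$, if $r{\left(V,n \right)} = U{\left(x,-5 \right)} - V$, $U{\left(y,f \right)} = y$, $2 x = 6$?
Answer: $-1425$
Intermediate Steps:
$x = 3$ ($x = \frac{1}{2} \cdot 6 = 3$)
$p{\left(G \right)} = -2 - 4 \sqrt{G}$
$r{\left(V,n \right)} = 3 - V$
$\left(-3\right) \left(-5\right) \left(-5\right) 19 r{\left(2,p{\left(3 \right)} \right)} = \left(-3\right) \left(-5\right) \left(-5\right) 19 \left(3 - 2\right) = 15 \left(-5\right) 19 \left(3 - 2\right) = \left(-75\right) 19 \cdot 1 = \left(-1425\right) 1 = -1425$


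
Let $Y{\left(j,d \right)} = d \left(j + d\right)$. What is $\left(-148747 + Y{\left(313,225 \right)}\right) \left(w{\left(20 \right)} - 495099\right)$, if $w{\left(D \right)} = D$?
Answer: $13712203063$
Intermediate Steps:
$Y{\left(j,d \right)} = d \left(d + j\right)$
$\left(-148747 + Y{\left(313,225 \right)}\right) \left(w{\left(20 \right)} - 495099\right) = \left(-148747 + 225 \left(225 + 313\right)\right) \left(20 - 495099\right) = \left(-148747 + 225 \cdot 538\right) \left(-495079\right) = \left(-148747 + 121050\right) \left(-495079\right) = \left(-27697\right) \left(-495079\right) = 13712203063$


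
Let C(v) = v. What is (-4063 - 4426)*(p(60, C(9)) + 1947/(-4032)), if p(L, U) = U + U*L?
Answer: -6258150223/1344 ≈ -4.6564e+6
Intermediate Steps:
p(L, U) = U + L*U
(-4063 - 4426)*(p(60, C(9)) + 1947/(-4032)) = (-4063 - 4426)*(9*(1 + 60) + 1947/(-4032)) = -8489*(9*61 + 1947*(-1/4032)) = -8489*(549 - 649/1344) = -8489*737207/1344 = -6258150223/1344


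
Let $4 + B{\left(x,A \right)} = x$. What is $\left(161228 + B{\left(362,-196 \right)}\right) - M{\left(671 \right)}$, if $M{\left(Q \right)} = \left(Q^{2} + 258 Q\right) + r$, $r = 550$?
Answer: $-462323$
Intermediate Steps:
$B{\left(x,A \right)} = -4 + x$
$M{\left(Q \right)} = 550 + Q^{2} + 258 Q$ ($M{\left(Q \right)} = \left(Q^{2} + 258 Q\right) + 550 = 550 + Q^{2} + 258 Q$)
$\left(161228 + B{\left(362,-196 \right)}\right) - M{\left(671 \right)} = \left(161228 + \left(-4 + 362\right)\right) - \left(550 + 671^{2} + 258 \cdot 671\right) = \left(161228 + 358\right) - \left(550 + 450241 + 173118\right) = 161586 - 623909 = -462323$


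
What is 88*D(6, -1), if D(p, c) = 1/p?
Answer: 44/3 ≈ 14.667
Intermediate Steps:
88*D(6, -1) = 88/6 = 88*(⅙) = 44/3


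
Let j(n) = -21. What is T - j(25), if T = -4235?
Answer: -4214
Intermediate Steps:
T - j(25) = -4235 - 1*(-21) = -4235 + 21 = -4214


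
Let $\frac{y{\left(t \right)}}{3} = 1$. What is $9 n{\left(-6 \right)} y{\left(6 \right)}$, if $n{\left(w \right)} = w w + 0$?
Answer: $972$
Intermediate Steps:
$n{\left(w \right)} = w^{2}$ ($n{\left(w \right)} = w^{2} + 0 = w^{2}$)
$y{\left(t \right)} = 3$ ($y{\left(t \right)} = 3 \cdot 1 = 3$)
$9 n{\left(-6 \right)} y{\left(6 \right)} = 9 \left(-6\right)^{2} \cdot 3 = 9 \cdot 36 \cdot 3 = 324 \cdot 3 = 972$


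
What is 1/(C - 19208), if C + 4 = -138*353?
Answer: -1/67926 ≈ -1.4722e-5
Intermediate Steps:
C = -48718 (C = -4 - 138*353 = -4 - 48714 = -48718)
1/(C - 19208) = 1/(-48718 - 19208) = 1/(-67926) = -1/67926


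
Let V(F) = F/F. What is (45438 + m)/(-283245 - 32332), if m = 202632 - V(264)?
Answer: -248069/315577 ≈ -0.78608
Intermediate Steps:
V(F) = 1
m = 202631 (m = 202632 - 1*1 = 202632 - 1 = 202631)
(45438 + m)/(-283245 - 32332) = (45438 + 202631)/(-283245 - 32332) = 248069/(-315577) = 248069*(-1/315577) = -248069/315577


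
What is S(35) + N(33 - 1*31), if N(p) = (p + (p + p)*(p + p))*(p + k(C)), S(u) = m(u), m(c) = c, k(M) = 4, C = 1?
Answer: 143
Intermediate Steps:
S(u) = u
N(p) = (4 + p)*(p + 4*p²) (N(p) = (p + (p + p)*(p + p))*(p + 4) = (p + (2*p)*(2*p))*(4 + p) = (p + 4*p²)*(4 + p) = (4 + p)*(p + 4*p²))
S(35) + N(33 - 1*31) = 35 + (33 - 1*31)*(4 + 4*(33 - 1*31)² + 17*(33 - 1*31)) = 35 + (33 - 31)*(4 + 4*(33 - 31)² + 17*(33 - 31)) = 35 + 2*(4 + 4*2² + 17*2) = 35 + 2*(4 + 4*4 + 34) = 35 + 2*(4 + 16 + 34) = 35 + 2*54 = 35 + 108 = 143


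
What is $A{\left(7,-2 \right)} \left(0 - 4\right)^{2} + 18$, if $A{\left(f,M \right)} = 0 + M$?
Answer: $-14$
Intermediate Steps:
$A{\left(f,M \right)} = M$
$A{\left(7,-2 \right)} \left(0 - 4\right)^{2} + 18 = - 2 \left(0 - 4\right)^{2} + 18 = - 2 \left(-4\right)^{2} + 18 = \left(-2\right) 16 + 18 = -32 + 18 = -14$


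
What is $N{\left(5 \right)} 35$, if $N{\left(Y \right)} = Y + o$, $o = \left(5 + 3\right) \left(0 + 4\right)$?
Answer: $1295$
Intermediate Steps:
$o = 32$ ($o = 8 \cdot 4 = 32$)
$N{\left(Y \right)} = 32 + Y$ ($N{\left(Y \right)} = Y + 32 = 32 + Y$)
$N{\left(5 \right)} 35 = \left(32 + 5\right) 35 = 37 \cdot 35 = 1295$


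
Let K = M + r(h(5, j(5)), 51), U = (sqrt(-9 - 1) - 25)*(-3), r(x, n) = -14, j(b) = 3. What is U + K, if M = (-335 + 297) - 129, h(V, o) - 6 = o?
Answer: -106 - 3*I*sqrt(10) ≈ -106.0 - 9.4868*I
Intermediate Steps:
h(V, o) = 6 + o
M = -167 (M = -38 - 129 = -167)
U = 75 - 3*I*sqrt(10) (U = (sqrt(-10) - 25)*(-3) = (I*sqrt(10) - 25)*(-3) = (-25 + I*sqrt(10))*(-3) = 75 - 3*I*sqrt(10) ≈ 75.0 - 9.4868*I)
K = -181 (K = -167 - 14 = -181)
U + K = (75 - 3*I*sqrt(10)) - 181 = -106 - 3*I*sqrt(10)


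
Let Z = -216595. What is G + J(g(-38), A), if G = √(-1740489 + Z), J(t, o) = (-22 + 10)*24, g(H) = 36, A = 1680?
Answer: -288 + 2*I*√489271 ≈ -288.0 + 1399.0*I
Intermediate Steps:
J(t, o) = -288 (J(t, o) = -12*24 = -288)
G = 2*I*√489271 (G = √(-1740489 - 216595) = √(-1957084) = 2*I*√489271 ≈ 1399.0*I)
G + J(g(-38), A) = 2*I*√489271 - 288 = -288 + 2*I*√489271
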